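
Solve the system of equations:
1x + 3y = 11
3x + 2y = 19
x = 5, y = 2

Use elimination (row reduction):
Equation 1: 1x + 3y = 11.
Equation 2: 3x + 2y = 19.
Multiply Eq1 by 3 and Eq2 by 1: 3x + 9y = 33;  3x + 2y = 19.
Subtract: (-7)y = -14, so y = 2.
Back-substitute into Eq1: 1x + 3*(2) = 11, so x = 5.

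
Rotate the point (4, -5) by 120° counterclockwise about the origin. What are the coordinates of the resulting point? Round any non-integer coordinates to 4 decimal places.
(2.3301, 5.9641)

Rotation matrix R(θ) = [[cos θ, -sin θ], [sin θ, cos θ]]; for θ = 120°:
R = [[-1/2, -√3/2], [√3/2, -1/2]]
Result: R × [4, -5]ᵀ = [-1/2·4 + (-√3/2)·-5, √3/2·4 + (-1/2)·-5]ᵀ = (2.3301, 5.9641)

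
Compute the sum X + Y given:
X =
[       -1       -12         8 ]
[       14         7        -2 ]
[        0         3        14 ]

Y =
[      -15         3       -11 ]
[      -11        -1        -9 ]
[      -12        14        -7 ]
X + Y =
[      -16        -9        -3 ]
[        3         6       -11 ]
[      -12        17         7 ]

Matrix addition is elementwise: (X+Y)[i][j] = X[i][j] + Y[i][j].
  (X+Y)[0][0] = (-1) + (-15) = -16
  (X+Y)[0][1] = (-12) + (3) = -9
  (X+Y)[0][2] = (8) + (-11) = -3
  (X+Y)[1][0] = (14) + (-11) = 3
  (X+Y)[1][1] = (7) + (-1) = 6
  (X+Y)[1][2] = (-2) + (-9) = -11
  (X+Y)[2][0] = (0) + (-12) = -12
  (X+Y)[2][1] = (3) + (14) = 17
  (X+Y)[2][2] = (14) + (-7) = 7
X + Y =
[      -16        -9        -3 ]
[        3         6       -11 ]
[      -12        17         7 ]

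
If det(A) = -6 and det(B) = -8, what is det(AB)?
48

Use the multiplicative property of determinants: det(AB) = det(A)*det(B).
det(AB) = (-6)*(-8) = 48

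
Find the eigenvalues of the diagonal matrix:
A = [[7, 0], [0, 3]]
λ₁ = 7, λ₂ = 3

The characteristic polynomial of A is det(A - λI) = (7 - λ)(3 - λ) = 0.
The roots are λ = 7 and λ = 3, so the eigenvalues are the diagonal entries.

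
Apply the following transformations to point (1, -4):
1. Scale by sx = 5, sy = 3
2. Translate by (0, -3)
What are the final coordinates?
(5, -15)

Step 1: Scale (1, -4) by (sx, sy) = (5, 3) → (5, -12)
Step 2: Translate by (0, -3) → (5, -15)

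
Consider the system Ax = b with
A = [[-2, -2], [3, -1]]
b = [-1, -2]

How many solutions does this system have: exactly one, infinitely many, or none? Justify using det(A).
Exactly one solution

Compute det(A) = (-2)*(-1) - (-2)*(3) = 8.
Because det(A) ≠ 0, A is invertible and Ax = b has a unique solution for every b (here x = A⁻¹ b).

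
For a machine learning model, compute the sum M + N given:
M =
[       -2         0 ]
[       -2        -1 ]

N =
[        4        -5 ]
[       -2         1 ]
M + N =
[        2        -5 ]
[       -4         0 ]

Matrix addition is elementwise: (M+N)[i][j] = M[i][j] + N[i][j].
  (M+N)[0][0] = (-2) + (4) = 2
  (M+N)[0][1] = (0) + (-5) = -5
  (M+N)[1][0] = (-2) + (-2) = -4
  (M+N)[1][1] = (-1) + (1) = 0
M + N =
[        2        -5 ]
[       -4         0 ]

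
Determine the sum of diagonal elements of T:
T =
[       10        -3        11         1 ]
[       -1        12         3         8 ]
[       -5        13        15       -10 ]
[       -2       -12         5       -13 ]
tr(T) = 10 + 12 + 15 - 13 = 24

The trace of a square matrix is the sum of its diagonal entries.
Diagonal entries of T: T[0][0] = 10, T[1][1] = 12, T[2][2] = 15, T[3][3] = -13.
tr(T) = 10 + 12 + 15 - 13 = 24.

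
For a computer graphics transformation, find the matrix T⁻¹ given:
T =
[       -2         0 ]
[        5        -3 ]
det(T) = 6
T⁻¹ =
[     -1/2         0 ]
[     -5/6      -1/3 ]

For a 2×2 matrix T = [[a, b], [c, d]] with det(T) ≠ 0, T⁻¹ = (1/det(T)) * [[d, -b], [-c, a]].
det(T) = (-2)*(-3) - (0)*(5) = 6 - 0 = 6.
T⁻¹ = (1/6) * [[-3, 0], [-5, -2]].
Dividing each entry by 6 and reducing:
T⁻¹ =
[     -1/2         0 ]
[     -5/6      -1/3 ]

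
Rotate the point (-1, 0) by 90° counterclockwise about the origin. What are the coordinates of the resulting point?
(0, -1)

Rotation matrix R(θ) = [[cos θ, -sin θ], [sin θ, cos θ]]; for θ = 90°:
R = [[0, -1], [1, 0]]
Result: R × [-1, 0]ᵀ = [0·-1 + (-1)·0, 1·-1 + (0)·0]ᵀ = (0, -1)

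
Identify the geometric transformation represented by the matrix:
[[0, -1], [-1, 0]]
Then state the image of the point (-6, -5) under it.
reflection across the line y = -x; image of (-6, -5) is (5, 6)

This is a symmetric orthogonal matrix with determinant -1, which characterizes a reflection in ℝ².
The matrix [[0, -1], [-1, 0]] represents: reflection across the line y = -x.
Applying it to (-6, -5): [0·-6 + -1·-5, -1·-6 + 0·-5] = (5, 6).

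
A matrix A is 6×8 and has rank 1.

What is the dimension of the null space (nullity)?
7

The rank-nullity theorem for an m×n matrix states:
rank(A) + nullity(A) = n (the number of columns).
Here n = 8 and rank(A) = 1, so nullity(A) = 8 - 1 = 7.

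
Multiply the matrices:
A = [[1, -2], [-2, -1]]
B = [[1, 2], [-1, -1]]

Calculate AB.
[[3, 4], [-1, -3]]

Each entry (i,j) of AB = sum over k of A[i][k]*B[k][j].
(AB)[0][0] = (1)*(1) + (-2)*(-1) = 3
(AB)[0][1] = (1)*(2) + (-2)*(-1) = 4
(AB)[1][0] = (-2)*(1) + (-1)*(-1) = -1
(AB)[1][1] = (-2)*(2) + (-1)*(-1) = -3
AB = [[3, 4], [-1, -3]]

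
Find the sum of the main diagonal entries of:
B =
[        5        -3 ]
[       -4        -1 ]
tr(B) = 5 - 1 = 4

The trace of a square matrix is the sum of its diagonal entries.
Diagonal entries of B: B[0][0] = 5, B[1][1] = -1.
tr(B) = 5 - 1 = 4.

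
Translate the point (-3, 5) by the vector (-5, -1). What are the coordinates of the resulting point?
(-8, 4)

Translation by (-5, -1):
x' = -3 + -5 = -8
y' = 5 + -1 = 4
Homogeneous matrix: [[1, 0, -5], [0, 1, -1], [0, 0, 1]]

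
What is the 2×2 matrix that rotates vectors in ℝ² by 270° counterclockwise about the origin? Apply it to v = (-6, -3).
R = [[0, 1], [-1, 0]]; R·v = (-3, 6)

A counterclockwise rotation by angle θ in ℝ² has matrix R(θ) = [[cos θ, -sin θ], [sin θ, cos θ]].
For θ = 270°: cos θ = 0, sin θ = -1.
R(270°) = [[0, 1], [-1, 0]].
R·v = [0·-6 + (1)·-3, -1·-6 + 0·-3] = (-3, 6).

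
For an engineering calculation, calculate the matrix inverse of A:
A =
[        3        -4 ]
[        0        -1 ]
det(A) = -3
A⁻¹ =
[      1/3      -4/3 ]
[        0        -1 ]

For a 2×2 matrix A = [[a, b], [c, d]] with det(A) ≠ 0, A⁻¹ = (1/det(A)) * [[d, -b], [-c, a]].
det(A) = (3)*(-1) - (-4)*(0) = -3 - 0 = -3.
A⁻¹ = (1/-3) * [[-1, 4], [0, 3]].
Dividing each entry by -3 and reducing:
A⁻¹ =
[      1/3      -4/3 ]
[        0        -1 ]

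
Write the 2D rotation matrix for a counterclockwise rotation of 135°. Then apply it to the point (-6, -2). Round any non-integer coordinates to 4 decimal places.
R = [[-√2/2, -√2/2], [√2/2, -√2/2]]; R·(-6, -2) = (5.6569, -2.8284)

Rotation matrix formula: R(θ) = [[cos θ, -sin θ], [sin θ, cos θ]]
For θ = 135°:
cos(135°) = -√2/2
sin(135°) = √2/2
R = [[-√2/2, -√2/2], [√2/2, -√2/2]]
Apply to (-6, -2): [-√2/2·-6 + (-√2/2)·-2, √2/2·-6 + -√2/2·-2] = (5.6569, -2.8284)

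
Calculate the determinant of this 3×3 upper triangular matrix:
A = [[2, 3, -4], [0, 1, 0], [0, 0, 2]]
4

The determinant of a triangular matrix is the product of its diagonal entries (the off-diagonal entries above the diagonal do not affect it).
det(A) = (2) * (1) * (2) = 4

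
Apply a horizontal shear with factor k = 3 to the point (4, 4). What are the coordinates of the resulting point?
(16, 4)

Shear matrix for horizontal shear with factor k = 3:
[[1, 3], [0, 1]]
Result: (4, 4) → (16, 4)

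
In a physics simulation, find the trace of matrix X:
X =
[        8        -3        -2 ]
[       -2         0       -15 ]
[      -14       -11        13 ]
tr(X) = 8 + 0 + 13 = 21

The trace of a square matrix is the sum of its diagonal entries.
Diagonal entries of X: X[0][0] = 8, X[1][1] = 0, X[2][2] = 13.
tr(X) = 8 + 0 + 13 = 21.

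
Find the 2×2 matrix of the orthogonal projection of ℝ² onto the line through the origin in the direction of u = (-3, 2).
[[9/13, -6/13], [-6/13, 4/13]]

The orthogonal projection onto the line spanned by a nonzero vector u = (a, b) has matrix P = (u uᵀ) / (uᵀ u) = (1/(a² + b²)) · [[a², ab], [ab, b²]].
Here u = (-3, 2), so a² + b² = 9 + 4 = 13.
P = (1/13) · [[9, -6], [-6, 4]] = [[9/13, -6/13], [-6/13, 4/13]].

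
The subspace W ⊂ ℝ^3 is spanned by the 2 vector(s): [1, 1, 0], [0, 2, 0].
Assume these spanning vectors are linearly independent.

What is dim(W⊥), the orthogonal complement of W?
dim(W⊥) = 1

For any subspace W of ℝ^n, dim(W) + dim(W⊥) = n (the whole-space dimension).
Here the given 2 vectors are linearly independent, so dim(W) = 2.
Thus dim(W⊥) = n - dim(W) = 3 - 2 = 1.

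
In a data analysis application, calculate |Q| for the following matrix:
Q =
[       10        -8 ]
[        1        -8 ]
det(Q) = -72

For a 2×2 matrix [[a, b], [c, d]], det = a*d - b*c.
det(Q) = (10)*(-8) - (-8)*(1) = -80 + 8 = -72.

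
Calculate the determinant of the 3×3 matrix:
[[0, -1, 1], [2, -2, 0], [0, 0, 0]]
0

Expansion along first row:
det = 0·det([[-2,0],[0,0]]) - -1·det([[2,0],[0,0]]) + 1·det([[2,-2],[0,0]])
    = 0·(-2·0 - 0·0) - -1·(2·0 - 0·0) + 1·(2·0 - -2·0)
    = 0·0 - -1·0 + 1·0
    = 0 + 0 + 0 = 0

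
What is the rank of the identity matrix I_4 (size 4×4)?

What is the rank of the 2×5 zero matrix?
rank(I_4) = 4, rank(0) = 0

The identity I_4 has 4 columns that are the standard basis vectors e_1, …, e_4. These are linearly independent, so all 4 columns are pivots and rank(I_4) = 4.
The 2×5 zero matrix has every entry zero, so every row is the zero row and there are no pivots; rank(0) = 0.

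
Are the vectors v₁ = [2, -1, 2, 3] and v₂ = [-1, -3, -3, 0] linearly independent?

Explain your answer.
Yes, linearly independent

Two vectors are linearly dependent iff one is a scalar multiple of the other.
No single scalar k satisfies v₂ = k·v₁ (the ratios of corresponding entries disagree), so v₁ and v₂ are linearly independent.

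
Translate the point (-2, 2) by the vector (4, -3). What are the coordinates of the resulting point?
(2, -1)

Translation by (4, -3):
x' = -2 + 4 = 2
y' = 2 + -3 = -1
Homogeneous matrix: [[1, 0, 4], [0, 1, -3], [0, 0, 1]]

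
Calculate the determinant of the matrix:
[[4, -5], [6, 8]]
62

For a 2×2 matrix [[a, b], [c, d]], det = ad - bc
det = (4)(8) - (-5)(6) = 32 - -30 = 62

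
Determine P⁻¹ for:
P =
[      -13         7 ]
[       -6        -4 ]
det(P) = 94
P⁻¹ =
[    -2/47     -7/94 ]
[     3/47    -13/94 ]

For a 2×2 matrix P = [[a, b], [c, d]] with det(P) ≠ 0, P⁻¹ = (1/det(P)) * [[d, -b], [-c, a]].
det(P) = (-13)*(-4) - (7)*(-6) = 52 + 42 = 94.
P⁻¹ = (1/94) * [[-4, -7], [6, -13]].
Dividing each entry by 94 and reducing:
P⁻¹ =
[    -2/47     -7/94 ]
[     3/47    -13/94 ]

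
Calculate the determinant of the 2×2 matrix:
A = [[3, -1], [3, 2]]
9

For A = [[a, b], [c, d]], det(A) = a*d - b*c.
det(A) = (3)*(2) - (-1)*(3) = 6 - -3 = 9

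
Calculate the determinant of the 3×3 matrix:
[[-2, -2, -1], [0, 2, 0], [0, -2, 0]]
0

Expansion along first row:
det = -2·det([[2,0],[-2,0]]) - -2·det([[0,0],[0,0]]) + -1·det([[0,2],[0,-2]])
    = -2·(2·0 - 0·-2) - -2·(0·0 - 0·0) + -1·(0·-2 - 2·0)
    = -2·0 - -2·0 + -1·0
    = 0 + 0 + 0 = 0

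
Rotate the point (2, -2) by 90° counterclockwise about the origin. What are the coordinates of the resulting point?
(2, 2)

Rotation matrix R(θ) = [[cos θ, -sin θ], [sin θ, cos θ]]; for θ = 90°:
R = [[0, -1], [1, 0]]
Result: R × [2, -2]ᵀ = [0·2 + (-1)·-2, 1·2 + (0)·-2]ᵀ = (2, 2)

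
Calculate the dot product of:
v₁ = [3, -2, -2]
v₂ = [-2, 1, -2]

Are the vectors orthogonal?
-4, No

The dot product is the sum of products of corresponding components.
v₁·v₂ = (3)*(-2) + (-2)*(1) + (-2)*(-2) = -6 - 2 + 4 = -4.
Two vectors are orthogonal iff their dot product is 0; here the dot product is -4, so the vectors are not orthogonal.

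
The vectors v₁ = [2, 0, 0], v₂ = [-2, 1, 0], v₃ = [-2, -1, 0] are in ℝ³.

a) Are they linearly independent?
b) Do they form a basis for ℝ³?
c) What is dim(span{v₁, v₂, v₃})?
Not independent, not a basis, dim(span) = 2

Check whether v₃ can be written as a linear combination of v₁ and v₂.
v₃ = (-2)·v₁ + (-1)·v₂ = [-2, -1, 0], so the three vectors are linearly dependent.
Thus they do not form a basis for ℝ³, and dim(span{v₁, v₂, v₃}) = 2 (spanned by v₁ and v₂).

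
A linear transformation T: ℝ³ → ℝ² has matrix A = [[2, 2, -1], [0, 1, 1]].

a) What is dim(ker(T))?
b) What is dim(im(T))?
dim(ker) = 1, dim(im) = 2

The two rows are not scalar multiples of one another (no single k satisfies row 2 = k × row 1), so they are linearly independent.
Thus rank(A) = 2.
dim(im(T)) = rank(A) = 2.
By the rank-nullity theorem applied to T: ℝ³ → ℝ², rank(A) + nullity(A) = 3 (the domain dimension), so dim(ker(T)) = 3 - 2 = 1.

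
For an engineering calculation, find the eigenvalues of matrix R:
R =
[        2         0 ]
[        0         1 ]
λ = 1, 2

Solve det(R - λI) = 0. For a 2×2 matrix the characteristic equation is λ² - (trace)λ + det = 0.
trace(R) = a + d = 2 + 1 = 3.
det(R) = a*d - b*c = (2)*(1) - (0)*(0) = 2 - 0 = 2.
Characteristic equation: λ² - (3)λ + (2) = 0.
Discriminant = (3)² - 4*(2) = 9 - 8 = 1.
λ = (3 ± √1) / 2 = (3 ± 1) / 2 = 1, 2.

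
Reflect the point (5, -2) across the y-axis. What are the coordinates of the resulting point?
(-5, -2)

Reflection across y-axis: (5, -2) → (-5, -2)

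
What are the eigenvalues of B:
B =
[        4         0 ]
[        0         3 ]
λ = 3, 4

Solve det(B - λI) = 0. For a 2×2 matrix the characteristic equation is λ² - (trace)λ + det = 0.
trace(B) = a + d = 4 + 3 = 7.
det(B) = a*d - b*c = (4)*(3) - (0)*(0) = 12 - 0 = 12.
Characteristic equation: λ² - (7)λ + (12) = 0.
Discriminant = (7)² - 4*(12) = 49 - 48 = 1.
λ = (7 ± √1) / 2 = (7 ± 1) / 2 = 3, 4.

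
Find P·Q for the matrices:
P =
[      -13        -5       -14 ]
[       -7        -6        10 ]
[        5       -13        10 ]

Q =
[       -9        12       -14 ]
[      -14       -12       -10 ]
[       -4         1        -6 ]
PQ =
[      243      -110       316 ]
[      107        -2        98 ]
[       97       226         0 ]

Matrix multiplication: (PQ)[i][j] = sum over k of P[i][k] * Q[k][j].
  (PQ)[0][0] = (-13)*(-9) + (-5)*(-14) + (-14)*(-4) = 243
  (PQ)[0][1] = (-13)*(12) + (-5)*(-12) + (-14)*(1) = -110
  (PQ)[0][2] = (-13)*(-14) + (-5)*(-10) + (-14)*(-6) = 316
  (PQ)[1][0] = (-7)*(-9) + (-6)*(-14) + (10)*(-4) = 107
  (PQ)[1][1] = (-7)*(12) + (-6)*(-12) + (10)*(1) = -2
  (PQ)[1][2] = (-7)*(-14) + (-6)*(-10) + (10)*(-6) = 98
  (PQ)[2][0] = (5)*(-9) + (-13)*(-14) + (10)*(-4) = 97
  (PQ)[2][1] = (5)*(12) + (-13)*(-12) + (10)*(1) = 226
  (PQ)[2][2] = (5)*(-14) + (-13)*(-10) + (10)*(-6) = 0
PQ =
[      243      -110       316 ]
[      107        -2        98 ]
[       97       226         0 ]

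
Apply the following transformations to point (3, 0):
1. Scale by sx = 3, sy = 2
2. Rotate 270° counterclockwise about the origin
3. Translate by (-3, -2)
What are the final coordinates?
(-3, -11)

Step 1: Scale → (9, 0)
Step 2: Rotate 270° → (0, -9)
Step 3: Translate → (-3, -11)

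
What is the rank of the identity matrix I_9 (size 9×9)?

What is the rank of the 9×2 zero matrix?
rank(I_9) = 9, rank(0) = 0

The identity I_9 has 9 columns that are the standard basis vectors e_1, …, e_9. These are linearly independent, so all 9 columns are pivots and rank(I_9) = 9.
The 9×2 zero matrix has every entry zero, so every row is the zero row and there are no pivots; rank(0) = 0.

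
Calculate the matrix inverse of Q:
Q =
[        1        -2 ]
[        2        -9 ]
det(Q) = -5
Q⁻¹ =
[      9/5      -2/5 ]
[      2/5      -1/5 ]

For a 2×2 matrix Q = [[a, b], [c, d]] with det(Q) ≠ 0, Q⁻¹ = (1/det(Q)) * [[d, -b], [-c, a]].
det(Q) = (1)*(-9) - (-2)*(2) = -9 + 4 = -5.
Q⁻¹ = (1/-5) * [[-9, 2], [-2, 1]].
Dividing each entry by -5 and reducing:
Q⁻¹ =
[      9/5      -2/5 ]
[      2/5      -1/5 ]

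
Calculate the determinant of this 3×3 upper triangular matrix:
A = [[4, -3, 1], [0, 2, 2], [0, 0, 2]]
16

The determinant of a triangular matrix is the product of its diagonal entries (the off-diagonal entries above the diagonal do not affect it).
det(A) = (4) * (2) * (2) = 16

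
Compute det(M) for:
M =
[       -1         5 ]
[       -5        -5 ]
det(M) = 30

For a 2×2 matrix [[a, b], [c, d]], det = a*d - b*c.
det(M) = (-1)*(-5) - (5)*(-5) = 5 + 25 = 30.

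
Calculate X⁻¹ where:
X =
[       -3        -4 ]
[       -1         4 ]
det(X) = -16
X⁻¹ =
[     -1/4      -1/4 ]
[    -1/16      3/16 ]

For a 2×2 matrix X = [[a, b], [c, d]] with det(X) ≠ 0, X⁻¹ = (1/det(X)) * [[d, -b], [-c, a]].
det(X) = (-3)*(4) - (-4)*(-1) = -12 - 4 = -16.
X⁻¹ = (1/-16) * [[4, 4], [1, -3]].
Dividing each entry by -16 and reducing:
X⁻¹ =
[     -1/4      -1/4 ]
[    -1/16      3/16 ]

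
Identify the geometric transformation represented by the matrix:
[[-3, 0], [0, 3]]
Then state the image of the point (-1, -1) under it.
non-uniform scaling by (-3, 3); image of (-1, -1) is (3, -3)

This is diagonal with distinct entries, so it scales the x-axis by -3 and the y-axis by 3.
The matrix [[-3, 0], [0, 3]] represents: non-uniform scaling by (-3, 3).
Applying it to (-1, -1): [-3·-1 + 0·-1, 0·-1 + 3·-1] = (3, -3).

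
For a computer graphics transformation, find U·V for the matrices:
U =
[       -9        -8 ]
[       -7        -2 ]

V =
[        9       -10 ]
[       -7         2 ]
UV =
[      -25        74 ]
[      -49        66 ]

Matrix multiplication: (UV)[i][j] = sum over k of U[i][k] * V[k][j].
  (UV)[0][0] = (-9)*(9) + (-8)*(-7) = -25
  (UV)[0][1] = (-9)*(-10) + (-8)*(2) = 74
  (UV)[1][0] = (-7)*(9) + (-2)*(-7) = -49
  (UV)[1][1] = (-7)*(-10) + (-2)*(2) = 66
UV =
[      -25        74 ]
[      -49        66 ]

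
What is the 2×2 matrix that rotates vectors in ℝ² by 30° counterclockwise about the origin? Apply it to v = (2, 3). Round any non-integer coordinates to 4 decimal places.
R = [[√3/2, -1/2], [1/2, √3/2]]; R·v = (0.2321, 3.5981)

A counterclockwise rotation by angle θ in ℝ² has matrix R(θ) = [[cos θ, -sin θ], [sin θ, cos θ]].
For θ = 30°: cos θ = √3/2, sin θ = 1/2.
R(30°) = [[√3/2, -1/2], [1/2, √3/2]].
R·v = [√3/2·2 + (-1/2)·3, 1/2·2 + √3/2·3] = (0.2321, 3.5981).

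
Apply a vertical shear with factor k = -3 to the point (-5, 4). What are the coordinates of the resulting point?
(-5, 19)

Shear matrix for vertical shear with factor k = -3:
[[1, 0], [-3, 1]]
Result: (-5, 4) → (-5, 19)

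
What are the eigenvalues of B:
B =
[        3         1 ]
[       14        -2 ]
λ = -4, 5

Solve det(B - λI) = 0. For a 2×2 matrix the characteristic equation is λ² - (trace)λ + det = 0.
trace(B) = a + d = 3 - 2 = 1.
det(B) = a*d - b*c = (3)*(-2) - (1)*(14) = -6 - 14 = -20.
Characteristic equation: λ² - (1)λ + (-20) = 0.
Discriminant = (1)² - 4*(-20) = 1 + 80 = 81.
λ = (1 ± √81) / 2 = (1 ± 9) / 2 = -4, 5.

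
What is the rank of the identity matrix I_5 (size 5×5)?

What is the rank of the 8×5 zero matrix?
rank(I_5) = 5, rank(0) = 0

The identity I_5 has 5 columns that are the standard basis vectors e_1, …, e_5. These are linearly independent, so all 5 columns are pivots and rank(I_5) = 5.
The 8×5 zero matrix has every entry zero, so every row is the zero row and there are no pivots; rank(0) = 0.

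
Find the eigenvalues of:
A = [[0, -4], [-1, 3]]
λ = -1, 4

Solve det(A - λI) = 0. For a 2×2 matrix this is λ² - (trace)λ + det = 0.
trace(A) = 0 + 3 = 3.
det(A) = (0)*(3) - (-4)*(-1) = 0 - 4 = -4.
Characteristic equation: λ² - (3)λ + (-4) = 0.
Discriminant: (3)² - 4*(-4) = 9 + 16 = 25.
Roots: λ = (3 ± √25) / 2 = -1, 4.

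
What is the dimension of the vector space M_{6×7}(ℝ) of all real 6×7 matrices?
Dimension = 42

A real 6×7 matrix is determined by its 6·7 = 42 independent entries.
A standard basis is {E_ij : 1 ≤ i ≤ 6, 1 ≤ j ≤ 7}, where E_ij has a 1 in position (i, j) and 0 elsewhere — there are 42 such matrices, and they are linearly independent and span M_{6×7}(ℝ).
Therefore dim(M_{6×7}(ℝ)) = 42.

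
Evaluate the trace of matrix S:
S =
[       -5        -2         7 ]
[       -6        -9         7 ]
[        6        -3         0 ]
tr(S) = -5 - 9 + 0 = -14

The trace of a square matrix is the sum of its diagonal entries.
Diagonal entries of S: S[0][0] = -5, S[1][1] = -9, S[2][2] = 0.
tr(S) = -5 - 9 + 0 = -14.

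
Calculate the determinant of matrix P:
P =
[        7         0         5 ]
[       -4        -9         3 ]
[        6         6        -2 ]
det(P) = 150

Expand along row 0 (cofactor expansion): det(P) = a*(e*i - f*h) - b*(d*i - f*g) + c*(d*h - e*g), where the 3×3 is [[a, b, c], [d, e, f], [g, h, i]].
Minor M_00 = (-9)*(-2) - (3)*(6) = 18 - 18 = 0.
Minor M_01 = (-4)*(-2) - (3)*(6) = 8 - 18 = -10.
Minor M_02 = (-4)*(6) - (-9)*(6) = -24 + 54 = 30.
det(P) = (7)*(0) - (0)*(-10) + (5)*(30) = 0 + 0 + 150 = 150.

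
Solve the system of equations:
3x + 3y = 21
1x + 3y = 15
x = 3, y = 4

Use elimination (row reduction):
Equation 1: 3x + 3y = 21.
Equation 2: 1x + 3y = 15.
Multiply Eq1 by 1 and Eq2 by 3: 3x + 3y = 21;  3x + 9y = 45.
Subtract: (6)y = 24, so y = 4.
Back-substitute into Eq1: 3x + 3*(4) = 21, so x = 3.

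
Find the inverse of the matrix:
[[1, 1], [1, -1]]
[[1/2, 1/2], [1/2, -1/2]]

For [[a,b],[c,d]], inverse = (1/det)·[[d,-b],[-c,a]]
det = 1·-1 - 1·1 = -2
Inverse = (1/-2)·[[-1, -1], [-1, 1]]
        = [[1/2, 1/2], [1/2, -1/2]]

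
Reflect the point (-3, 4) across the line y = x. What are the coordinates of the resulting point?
(4, -3)

Reflection across line y = x: (-3, 4) → (4, -3)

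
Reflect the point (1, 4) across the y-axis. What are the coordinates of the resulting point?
(-1, 4)

Reflection across y-axis: (1, 4) → (-1, 4)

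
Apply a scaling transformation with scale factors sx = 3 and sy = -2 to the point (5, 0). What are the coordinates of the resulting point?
(15, 0)

Scaling matrix:
[[3, 0], [0, -2]]
Result: (5 × 3, 0 × -2) = (15, 0)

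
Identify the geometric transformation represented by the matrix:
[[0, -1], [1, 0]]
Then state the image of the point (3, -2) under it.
rotation by 90° counterclockwise; image of (3, -2) is (2, 3)

This matches the form [[cos θ, -sin θ], [sin θ, cos θ]] of a rotation matrix; reading off cos θ and sin θ gives the angle.
The matrix [[0, -1], [1, 0]] represents: rotation by 90° counterclockwise.
Applying it to (3, -2): [0·3 + -1·-2, 1·3 + 0·-2] = (2, 3).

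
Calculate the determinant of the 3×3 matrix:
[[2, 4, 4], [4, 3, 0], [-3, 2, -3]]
98

Expansion along first row:
det = 2·det([[3,0],[2,-3]]) - 4·det([[4,0],[-3,-3]]) + 4·det([[4,3],[-3,2]])
    = 2·(3·-3 - 0·2) - 4·(4·-3 - 0·-3) + 4·(4·2 - 3·-3)
    = 2·-9 - 4·-12 + 4·17
    = -18 + 48 + 68 = 98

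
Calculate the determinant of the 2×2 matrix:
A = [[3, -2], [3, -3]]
-3

For A = [[a, b], [c, d]], det(A) = a*d - b*c.
det(A) = (3)*(-3) - (-2)*(3) = -9 - -6 = -3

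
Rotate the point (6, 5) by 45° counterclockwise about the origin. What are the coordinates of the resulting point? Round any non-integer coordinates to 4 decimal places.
(0.7071, 7.7782)

Rotation matrix R(θ) = [[cos θ, -sin θ], [sin θ, cos θ]]; for θ = 45°:
R = [[√2/2, -√2/2], [√2/2, √2/2]]
Result: R × [6, 5]ᵀ = [√2/2·6 + (-√2/2)·5, √2/2·6 + (√2/2)·5]ᵀ = (0.7071, 7.7782)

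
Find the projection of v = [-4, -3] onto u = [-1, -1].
[-7/2, -7/2]

The projection of v onto u is proj_u(v) = ((v·u) / (u·u)) · u.
v·u = (-4)*(-1) + (-3)*(-1) = 7.
u·u = (-1)*(-1) + (-1)*(-1) = 2.
coefficient = 7 / 2 = 7/2.
proj_u(v) = 7/2 · [-1, -1] = [-7/2, -7/2].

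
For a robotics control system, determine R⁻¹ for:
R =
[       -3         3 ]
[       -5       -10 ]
det(R) = 45
R⁻¹ =
[     -2/9     -1/15 ]
[      1/9     -1/15 ]

For a 2×2 matrix R = [[a, b], [c, d]] with det(R) ≠ 0, R⁻¹ = (1/det(R)) * [[d, -b], [-c, a]].
det(R) = (-3)*(-10) - (3)*(-5) = 30 + 15 = 45.
R⁻¹ = (1/45) * [[-10, -3], [5, -3]].
Dividing each entry by 45 and reducing:
R⁻¹ =
[     -2/9     -1/15 ]
[      1/9     -1/15 ]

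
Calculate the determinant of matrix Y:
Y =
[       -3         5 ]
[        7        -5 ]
det(Y) = -20

For a 2×2 matrix [[a, b], [c, d]], det = a*d - b*c.
det(Y) = (-3)*(-5) - (5)*(7) = 15 - 35 = -20.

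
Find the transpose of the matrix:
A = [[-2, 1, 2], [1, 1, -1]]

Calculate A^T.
[[-2, 1], [1, 1], [2, -1]]

The transpose sends entry (i,j) to (j,i); rows become columns.
Row 0 of A: [-2, 1, 2] -> column 0 of A^T.
Row 1 of A: [1, 1, -1] -> column 1 of A^T.
A^T = [[-2, 1], [1, 1], [2, -1]]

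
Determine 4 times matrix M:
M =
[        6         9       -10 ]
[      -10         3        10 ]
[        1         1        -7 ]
4M =
[       24        36       -40 ]
[      -40        12        40 ]
[        4         4       -28 ]

Scalar multiplication is elementwise: (4M)[i][j] = 4 * M[i][j].
  (4M)[0][0] = 4 * (6) = 24
  (4M)[0][1] = 4 * (9) = 36
  (4M)[0][2] = 4 * (-10) = -40
  (4M)[1][0] = 4 * (-10) = -40
  (4M)[1][1] = 4 * (3) = 12
  (4M)[1][2] = 4 * (10) = 40
  (4M)[2][0] = 4 * (1) = 4
  (4M)[2][1] = 4 * (1) = 4
  (4M)[2][2] = 4 * (-7) = -28
4M =
[       24        36       -40 ]
[      -40        12        40 ]
[        4         4       -28 ]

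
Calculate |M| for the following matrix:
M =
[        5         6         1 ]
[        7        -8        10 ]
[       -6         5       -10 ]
det(M) = 197

Expand along row 0 (cofactor expansion): det(M) = a*(e*i - f*h) - b*(d*i - f*g) + c*(d*h - e*g), where the 3×3 is [[a, b, c], [d, e, f], [g, h, i]].
Minor M_00 = (-8)*(-10) - (10)*(5) = 80 - 50 = 30.
Minor M_01 = (7)*(-10) - (10)*(-6) = -70 + 60 = -10.
Minor M_02 = (7)*(5) - (-8)*(-6) = 35 - 48 = -13.
det(M) = (5)*(30) - (6)*(-10) + (1)*(-13) = 150 + 60 - 13 = 197.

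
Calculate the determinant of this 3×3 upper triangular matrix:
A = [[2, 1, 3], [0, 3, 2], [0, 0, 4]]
24

The determinant of a triangular matrix is the product of its diagonal entries (the off-diagonal entries above the diagonal do not affect it).
det(A) = (2) * (3) * (4) = 24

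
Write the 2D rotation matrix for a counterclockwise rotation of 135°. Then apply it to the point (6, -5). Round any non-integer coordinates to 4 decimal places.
R = [[-√2/2, -√2/2], [√2/2, -√2/2]]; R·(6, -5) = (-0.7071, 7.7782)

Rotation matrix formula: R(θ) = [[cos θ, -sin θ], [sin θ, cos θ]]
For θ = 135°:
cos(135°) = -√2/2
sin(135°) = √2/2
R = [[-√2/2, -√2/2], [√2/2, -√2/2]]
Apply to (6, -5): [-√2/2·6 + (-√2/2)·-5, √2/2·6 + -√2/2·-5] = (-0.7071, 7.7782)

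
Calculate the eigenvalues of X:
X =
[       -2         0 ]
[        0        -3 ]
λ = -3, -2

Solve det(X - λI) = 0. For a 2×2 matrix the characteristic equation is λ² - (trace)λ + det = 0.
trace(X) = a + d = -2 - 3 = -5.
det(X) = a*d - b*c = (-2)*(-3) - (0)*(0) = 6 - 0 = 6.
Characteristic equation: λ² - (-5)λ + (6) = 0.
Discriminant = (-5)² - 4*(6) = 25 - 24 = 1.
λ = (-5 ± √1) / 2 = (-5 ± 1) / 2 = -3, -2.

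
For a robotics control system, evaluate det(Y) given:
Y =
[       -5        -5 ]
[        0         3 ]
det(Y) = -15

For a 2×2 matrix [[a, b], [c, d]], det = a*d - b*c.
det(Y) = (-5)*(3) - (-5)*(0) = -15 - 0 = -15.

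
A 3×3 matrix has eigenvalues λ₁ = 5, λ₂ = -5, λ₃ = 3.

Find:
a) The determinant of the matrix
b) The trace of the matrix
det = -75, trace = 3

Two standard eigenvalue identities:
- det(A) equals the product of the eigenvalues (counted with multiplicity).
- trace(A) equals the sum of the eigenvalues.
det(A) = (5)*(-5)*(3) = -75.
trace(A) = 5 - 5 + 3 = 3.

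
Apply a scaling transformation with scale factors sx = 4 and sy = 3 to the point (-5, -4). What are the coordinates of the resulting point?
(-20, -12)

Scaling matrix:
[[4, 0], [0, 3]]
Result: (-5 × 4, -4 × 3) = (-20, -12)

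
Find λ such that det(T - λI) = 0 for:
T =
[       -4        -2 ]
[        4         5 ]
λ = -3, 4

Solve det(T - λI) = 0. For a 2×2 matrix the characteristic equation is λ² - (trace)λ + det = 0.
trace(T) = a + d = -4 + 5 = 1.
det(T) = a*d - b*c = (-4)*(5) - (-2)*(4) = -20 + 8 = -12.
Characteristic equation: λ² - (1)λ + (-12) = 0.
Discriminant = (1)² - 4*(-12) = 1 + 48 = 49.
λ = (1 ± √49) / 2 = (1 ± 7) / 2 = -3, 4.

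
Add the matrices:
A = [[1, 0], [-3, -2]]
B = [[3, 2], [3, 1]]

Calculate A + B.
[[4, 2], [0, -1]]

Add corresponding elements:
(1)+(3)=4
(0)+(2)=2
(-3)+(3)=0
(-2)+(1)=-1
A + B = [[4, 2], [0, -1]]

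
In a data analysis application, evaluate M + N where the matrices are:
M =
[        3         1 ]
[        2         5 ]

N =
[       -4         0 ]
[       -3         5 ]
M + N =
[       -1         1 ]
[       -1        10 ]

Matrix addition is elementwise: (M+N)[i][j] = M[i][j] + N[i][j].
  (M+N)[0][0] = (3) + (-4) = -1
  (M+N)[0][1] = (1) + (0) = 1
  (M+N)[1][0] = (2) + (-3) = -1
  (M+N)[1][1] = (5) + (5) = 10
M + N =
[       -1         1 ]
[       -1        10 ]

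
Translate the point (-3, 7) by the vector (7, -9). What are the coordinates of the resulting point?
(4, -2)

Translation by (7, -9):
x' = -3 + 7 = 4
y' = 7 + -9 = -2
Homogeneous matrix: [[1, 0, 7], [0, 1, -9], [0, 0, 1]]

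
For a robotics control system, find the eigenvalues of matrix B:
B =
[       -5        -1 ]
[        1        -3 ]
λ = -4, -4

Solve det(B - λI) = 0. For a 2×2 matrix the characteristic equation is λ² - (trace)λ + det = 0.
trace(B) = a + d = -5 - 3 = -8.
det(B) = a*d - b*c = (-5)*(-3) - (-1)*(1) = 15 + 1 = 16.
Characteristic equation: λ² - (-8)λ + (16) = 0.
Discriminant = (-8)² - 4*(16) = 64 - 64 = 0.
λ = (-8 ± √0) / 2 = (-8 ± 0) / 2 = -4, -4.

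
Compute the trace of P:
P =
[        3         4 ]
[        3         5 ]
tr(P) = 3 + 5 = 8

The trace of a square matrix is the sum of its diagonal entries.
Diagonal entries of P: P[0][0] = 3, P[1][1] = 5.
tr(P) = 3 + 5 = 8.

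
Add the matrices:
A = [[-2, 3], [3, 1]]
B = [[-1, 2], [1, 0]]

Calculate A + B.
[[-3, 5], [4, 1]]

Add corresponding elements:
(-2)+(-1)=-3
(3)+(2)=5
(3)+(1)=4
(1)+(0)=1
A + B = [[-3, 5], [4, 1]]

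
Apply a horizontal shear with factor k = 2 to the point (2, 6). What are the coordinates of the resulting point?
(14, 6)

Shear matrix for horizontal shear with factor k = 2:
[[1, 2], [0, 1]]
Result: (2, 6) → (14, 6)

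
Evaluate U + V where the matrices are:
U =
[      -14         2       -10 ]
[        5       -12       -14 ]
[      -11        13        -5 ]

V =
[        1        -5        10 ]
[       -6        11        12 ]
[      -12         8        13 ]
U + V =
[      -13        -3         0 ]
[       -1        -1        -2 ]
[      -23        21         8 ]

Matrix addition is elementwise: (U+V)[i][j] = U[i][j] + V[i][j].
  (U+V)[0][0] = (-14) + (1) = -13
  (U+V)[0][1] = (2) + (-5) = -3
  (U+V)[0][2] = (-10) + (10) = 0
  (U+V)[1][0] = (5) + (-6) = -1
  (U+V)[1][1] = (-12) + (11) = -1
  (U+V)[1][2] = (-14) + (12) = -2
  (U+V)[2][0] = (-11) + (-12) = -23
  (U+V)[2][1] = (13) + (8) = 21
  (U+V)[2][2] = (-5) + (13) = 8
U + V =
[      -13        -3         0 ]
[       -1        -1        -2 ]
[      -23        21         8 ]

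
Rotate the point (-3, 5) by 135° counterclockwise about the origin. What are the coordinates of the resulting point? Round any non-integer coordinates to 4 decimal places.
(-1.4142, -5.6569)

Rotation matrix R(θ) = [[cos θ, -sin θ], [sin θ, cos θ]]; for θ = 135°:
R = [[-√2/2, -√2/2], [√2/2, -√2/2]]
Result: R × [-3, 5]ᵀ = [-√2/2·-3 + (-√2/2)·5, √2/2·-3 + (-√2/2)·5]ᵀ = (-1.4142, -5.6569)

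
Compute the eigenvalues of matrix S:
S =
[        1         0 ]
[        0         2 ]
λ = 1, 2

Solve det(S - λI) = 0. For a 2×2 matrix the characteristic equation is λ² - (trace)λ + det = 0.
trace(S) = a + d = 1 + 2 = 3.
det(S) = a*d - b*c = (1)*(2) - (0)*(0) = 2 - 0 = 2.
Characteristic equation: λ² - (3)λ + (2) = 0.
Discriminant = (3)² - 4*(2) = 9 - 8 = 1.
λ = (3 ± √1) / 2 = (3 ± 1) / 2 = 1, 2.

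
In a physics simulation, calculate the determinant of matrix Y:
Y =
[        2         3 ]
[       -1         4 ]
det(Y) = 11

For a 2×2 matrix [[a, b], [c, d]], det = a*d - b*c.
det(Y) = (2)*(4) - (3)*(-1) = 8 + 3 = 11.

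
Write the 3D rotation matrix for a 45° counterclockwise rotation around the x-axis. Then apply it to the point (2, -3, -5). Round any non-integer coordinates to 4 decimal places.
R = [[1, 0, 0], [0, √2/2, -√2/2], [0, √2/2, √2/2]]; R·(2, -3, -5) = (2.0000, 1.4142, -5.6569)

Rotation matrix for 45° around x-axis:
cos(45°) = √2/2, sin(45°) = √2/2
R = [[1, 0, 0], [0, √2/2, -√2/2], [0, √2/2, √2/2]]
Apply to (2, -3, -5): R·[2, -3, -5]ᵀ = (2.0000, 1.4142, -5.6569)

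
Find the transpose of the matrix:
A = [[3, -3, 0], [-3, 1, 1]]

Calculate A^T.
[[3, -3], [-3, 1], [0, 1]]

The transpose sends entry (i,j) to (j,i); rows become columns.
Row 0 of A: [3, -3, 0] -> column 0 of A^T.
Row 1 of A: [-3, 1, 1] -> column 1 of A^T.
A^T = [[3, -3], [-3, 1], [0, 1]]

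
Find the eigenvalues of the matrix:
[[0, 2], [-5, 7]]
λ = 2 and λ = 5

Characteristic equation: det(A - λI) = 0
λ² - (trace)λ + (det) = 0
λ² - (7)λ + (10) = 0
λ² - 7λ + 10 = 0
Solving: λ = 2, 5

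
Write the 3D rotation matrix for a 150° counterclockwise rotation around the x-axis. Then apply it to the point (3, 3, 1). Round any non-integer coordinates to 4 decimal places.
R = [[1, 0, 0], [0, -√3/2, -1/2], [0, 1/2, -√3/2]]; R·(3, 3, 1) = (3.0000, -3.0981, 0.6340)

Rotation matrix for 150° around x-axis:
cos(150°) = -√3/2, sin(150°) = 1/2
R = [[1, 0, 0], [0, -√3/2, -1/2], [0, 1/2, -√3/2]]
Apply to (3, 3, 1): R·[3, 3, 1]ᵀ = (3.0000, -3.0981, 0.6340)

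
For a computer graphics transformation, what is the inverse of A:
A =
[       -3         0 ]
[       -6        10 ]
det(A) = -30
A⁻¹ =
[     -1/3         0 ]
[     -1/5      1/10 ]

For a 2×2 matrix A = [[a, b], [c, d]] with det(A) ≠ 0, A⁻¹ = (1/det(A)) * [[d, -b], [-c, a]].
det(A) = (-3)*(10) - (0)*(-6) = -30 - 0 = -30.
A⁻¹ = (1/-30) * [[10, 0], [6, -3]].
Dividing each entry by -30 and reducing:
A⁻¹ =
[     -1/3         0 ]
[     -1/5      1/10 ]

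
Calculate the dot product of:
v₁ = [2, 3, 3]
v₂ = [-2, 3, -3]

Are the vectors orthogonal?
-4, No

The dot product is the sum of products of corresponding components.
v₁·v₂ = (2)*(-2) + (3)*(3) + (3)*(-3) = -4 + 9 - 9 = -4.
Two vectors are orthogonal iff their dot product is 0; here the dot product is -4, so the vectors are not orthogonal.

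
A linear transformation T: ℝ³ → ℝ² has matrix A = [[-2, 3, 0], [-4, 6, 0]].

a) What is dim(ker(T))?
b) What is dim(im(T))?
dim(ker) = 2, dim(im) = 1

Observe that row 2 = 2 × row 1 (so the rows are linearly dependent).
Thus rank(A) = 1 (only one linearly independent row).
dim(im(T)) = rank(A) = 1.
By the rank-nullity theorem applied to T: ℝ³ → ℝ², rank(A) + nullity(A) = 3 (the domain dimension), so dim(ker(T)) = 3 - 1 = 2.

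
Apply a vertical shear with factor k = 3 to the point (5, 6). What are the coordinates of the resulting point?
(5, 21)

Shear matrix for vertical shear with factor k = 3:
[[1, 0], [3, 1]]
Result: (5, 6) → (5, 21)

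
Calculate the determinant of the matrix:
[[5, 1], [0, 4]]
20

For a 2×2 matrix [[a, b], [c, d]], det = ad - bc
det = (5)(4) - (1)(0) = 20 - 0 = 20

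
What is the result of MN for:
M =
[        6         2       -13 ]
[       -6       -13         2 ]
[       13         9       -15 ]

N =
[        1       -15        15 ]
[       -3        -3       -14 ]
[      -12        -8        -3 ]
MN =
[      156         8       101 ]
[        9       113        86 ]
[      166      -102       114 ]

Matrix multiplication: (MN)[i][j] = sum over k of M[i][k] * N[k][j].
  (MN)[0][0] = (6)*(1) + (2)*(-3) + (-13)*(-12) = 156
  (MN)[0][1] = (6)*(-15) + (2)*(-3) + (-13)*(-8) = 8
  (MN)[0][2] = (6)*(15) + (2)*(-14) + (-13)*(-3) = 101
  (MN)[1][0] = (-6)*(1) + (-13)*(-3) + (2)*(-12) = 9
  (MN)[1][1] = (-6)*(-15) + (-13)*(-3) + (2)*(-8) = 113
  (MN)[1][2] = (-6)*(15) + (-13)*(-14) + (2)*(-3) = 86
  (MN)[2][0] = (13)*(1) + (9)*(-3) + (-15)*(-12) = 166
  (MN)[2][1] = (13)*(-15) + (9)*(-3) + (-15)*(-8) = -102
  (MN)[2][2] = (13)*(15) + (9)*(-14) + (-15)*(-3) = 114
MN =
[      156         8       101 ]
[        9       113        86 ]
[      166      -102       114 ]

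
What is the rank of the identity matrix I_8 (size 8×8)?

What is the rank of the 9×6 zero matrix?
rank(I_8) = 8, rank(0) = 0

The identity I_8 has 8 columns that are the standard basis vectors e_1, …, e_8. These are linearly independent, so all 8 columns are pivots and rank(I_8) = 8.
The 9×6 zero matrix has every entry zero, so every row is the zero row and there are no pivots; rank(0) = 0.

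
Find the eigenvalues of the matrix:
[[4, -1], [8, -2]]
λ = 0 and λ = 2

Characteristic equation: det(A - λI) = 0
λ² - (trace)λ + (det) = 0
λ² - (2)λ + (0) = 0
λ² - 2λ + 0 = 0
Solving: λ = 0, 2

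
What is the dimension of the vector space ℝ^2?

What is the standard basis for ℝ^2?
Dimension = 2; standard basis = {e_1, e_2}

ℝ^2 is the space of 2-tuples of real numbers; its dimension is 2.
The standard basis consists of 2 vectors: e_1, e_2, where e_i is the vector with 1 in position i and 0 elsewhere.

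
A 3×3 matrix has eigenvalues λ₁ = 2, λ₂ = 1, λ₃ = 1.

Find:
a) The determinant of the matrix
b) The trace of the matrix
det = 2, trace = 4

Two standard eigenvalue identities:
- det(A) equals the product of the eigenvalues (counted with multiplicity).
- trace(A) equals the sum of the eigenvalues.
det(A) = (2)*(1)*(1) = 2.
trace(A) = 2 + 1 + 1 = 4.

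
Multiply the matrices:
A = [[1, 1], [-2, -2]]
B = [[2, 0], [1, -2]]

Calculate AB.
[[3, -2], [-6, 4]]

Each entry (i,j) of AB = sum over k of A[i][k]*B[k][j].
(AB)[0][0] = (1)*(2) + (1)*(1) = 3
(AB)[0][1] = (1)*(0) + (1)*(-2) = -2
(AB)[1][0] = (-2)*(2) + (-2)*(1) = -6
(AB)[1][1] = (-2)*(0) + (-2)*(-2) = 4
AB = [[3, -2], [-6, 4]]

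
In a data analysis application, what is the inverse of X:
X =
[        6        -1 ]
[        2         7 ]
det(X) = 44
X⁻¹ =
[     7/44      1/44 ]
[    -1/22      3/22 ]

For a 2×2 matrix X = [[a, b], [c, d]] with det(X) ≠ 0, X⁻¹ = (1/det(X)) * [[d, -b], [-c, a]].
det(X) = (6)*(7) - (-1)*(2) = 42 + 2 = 44.
X⁻¹ = (1/44) * [[7, 1], [-2, 6]].
Dividing each entry by 44 and reducing:
X⁻¹ =
[     7/44      1/44 ]
[    -1/22      3/22 ]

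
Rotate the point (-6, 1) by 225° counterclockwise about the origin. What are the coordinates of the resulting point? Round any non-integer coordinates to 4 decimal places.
(4.9497, 3.5355)

Rotation matrix R(θ) = [[cos θ, -sin θ], [sin θ, cos θ]]; for θ = 225°:
R = [[-√2/2, √2/2], [-√2/2, -√2/2]]
Result: R × [-6, 1]ᵀ = [-√2/2·-6 + (√2/2)·1, -√2/2·-6 + (-√2/2)·1]ᵀ = (4.9497, 3.5355)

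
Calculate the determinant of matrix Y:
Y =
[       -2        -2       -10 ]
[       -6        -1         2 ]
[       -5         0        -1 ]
det(Y) = 80

Expand along row 0 (cofactor expansion): det(Y) = a*(e*i - f*h) - b*(d*i - f*g) + c*(d*h - e*g), where the 3×3 is [[a, b, c], [d, e, f], [g, h, i]].
Minor M_00 = (-1)*(-1) - (2)*(0) = 1 - 0 = 1.
Minor M_01 = (-6)*(-1) - (2)*(-5) = 6 + 10 = 16.
Minor M_02 = (-6)*(0) - (-1)*(-5) = 0 - 5 = -5.
det(Y) = (-2)*(1) - (-2)*(16) + (-10)*(-5) = -2 + 32 + 50 = 80.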